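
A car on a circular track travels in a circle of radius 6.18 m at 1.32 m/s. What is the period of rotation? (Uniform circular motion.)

T = 2πr/v = 2π×6.18/1.32 = 29.42 s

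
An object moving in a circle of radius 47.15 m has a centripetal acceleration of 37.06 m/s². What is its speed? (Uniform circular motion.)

v = √(a_c × r) = √(37.06 × 47.15) = 41.8 m/s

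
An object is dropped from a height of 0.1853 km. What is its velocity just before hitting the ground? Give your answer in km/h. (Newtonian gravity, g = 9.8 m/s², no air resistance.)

h = 0.1853 km × 1000.0 = 185.3 m
v = √(2gh) = √(2 × 9.8 × 185.3) = 60.2651 m/s
v = 60.2651 m/s / 0.2777777777777778 = 217.0 km/h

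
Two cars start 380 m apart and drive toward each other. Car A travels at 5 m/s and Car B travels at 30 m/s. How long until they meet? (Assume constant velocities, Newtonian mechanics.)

Combined speed: v_combined = 5 + 30 = 35 m/s
Time to meet: t = d/v_combined = 380/35 = 10.86 s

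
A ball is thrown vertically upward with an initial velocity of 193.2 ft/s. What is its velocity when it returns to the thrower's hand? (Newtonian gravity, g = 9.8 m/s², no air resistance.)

By conservation of energy (no air resistance), the ball returns to the throw height with the same speed as launch, but directed downward.
|v_ground| = v₀ = 193.2 ft/s
v_ground = 193.2 ft/s (downward)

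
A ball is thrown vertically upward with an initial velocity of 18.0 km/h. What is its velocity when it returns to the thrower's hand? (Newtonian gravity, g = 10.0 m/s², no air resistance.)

By conservation of energy (no air resistance), the ball returns to the throw height with the same speed as launch, but directed downward.
|v_ground| = v₀ = 18.0 km/h
v_ground = 18.0 km/h (downward)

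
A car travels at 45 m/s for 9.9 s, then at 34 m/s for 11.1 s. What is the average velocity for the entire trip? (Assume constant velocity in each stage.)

d₁ = v₁t₁ = 45 × 9.9 = 445.5 m
d₂ = v₂t₂ = 34 × 11.1 = 377.4 m
d_total = 822.9 m, t_total = 21.0 s
v_avg = d_total/t_total = 822.9/21.0 = 39.19 m/s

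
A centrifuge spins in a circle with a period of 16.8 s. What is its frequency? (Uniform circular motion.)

f = 1/T = 1/16.8 = 0.0595 Hz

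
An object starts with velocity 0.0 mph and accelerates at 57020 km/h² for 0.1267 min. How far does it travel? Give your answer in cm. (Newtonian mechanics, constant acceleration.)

v₀ = 0.0 mph × 0.44704 = 0.0 m/s
a = 57020 km/h² × 7.716049382716049e-05 = 4.39969 m/s²
t = 0.1267 min × 60.0 = 7.602 s
d = v₀ × t + ½ × a × t² = 0.0 × 7.602 + 0.5 × 4.39969 × 7.602² = 127.13 m
d = 127.13 m / 0.01 = 12710 cm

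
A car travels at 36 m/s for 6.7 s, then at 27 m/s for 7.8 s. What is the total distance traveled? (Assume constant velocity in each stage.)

d₁ = v₁t₁ = 36 × 6.7 = 241.2 m
d₂ = v₂t₂ = 27 × 7.8 = 210.6 m
d_total = 241.2 + 210.6 = 451.8 m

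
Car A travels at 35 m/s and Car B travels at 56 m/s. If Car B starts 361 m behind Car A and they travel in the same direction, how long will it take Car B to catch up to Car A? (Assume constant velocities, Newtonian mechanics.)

Relative speed: v_rel = 56 - 35 = 21 m/s
Time to catch: t = d₀/v_rel = 361/21 = 17.19 s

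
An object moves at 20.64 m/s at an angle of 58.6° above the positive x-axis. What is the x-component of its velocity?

vₓ = v cos(θ) = 20.64 × cos(58.6°) = 10.75 m/s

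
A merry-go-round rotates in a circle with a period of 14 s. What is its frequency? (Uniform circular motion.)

f = 1/T = 1/14 = 0.0714 Hz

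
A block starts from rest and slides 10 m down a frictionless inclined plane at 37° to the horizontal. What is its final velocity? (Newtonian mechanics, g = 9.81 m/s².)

a = g sin(θ) = 9.81 × sin(37°) = 5.9038 m/s²
v = √(2ad) = √(2 × 5.9038 × 10) = 10.87 m/s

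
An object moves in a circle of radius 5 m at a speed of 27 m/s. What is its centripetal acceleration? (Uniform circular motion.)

a_c = v²/r = 27²/5 = 729/5 = 145.8 m/s²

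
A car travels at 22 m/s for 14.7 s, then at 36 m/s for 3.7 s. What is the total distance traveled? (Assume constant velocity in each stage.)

d₁ = v₁t₁ = 22 × 14.7 = 323.4 m
d₂ = v₂t₂ = 36 × 3.7 = 133.2 m
d_total = 323.4 + 133.2 = 456.6 m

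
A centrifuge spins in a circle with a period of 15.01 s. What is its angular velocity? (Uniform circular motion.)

ω = 2π/T = 2π/15.01 = 0.4186 rad/s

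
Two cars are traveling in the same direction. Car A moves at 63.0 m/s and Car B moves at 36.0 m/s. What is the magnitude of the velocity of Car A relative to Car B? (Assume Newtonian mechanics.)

v_rel = |v_A - v_B| = |63.0 - 36.0| = 27.0 m/s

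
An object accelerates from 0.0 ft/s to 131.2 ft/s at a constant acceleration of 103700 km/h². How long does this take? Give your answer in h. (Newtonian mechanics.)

v₀ = 0.0 ft/s × 0.3048 = 0.0 m/s
v = 131.2 ft/s × 0.3048 = 39.9898 m/s
a = 103700 km/h² × 7.716049382716049e-05 = 8.00154 m/s²
t = (v - v₀) / a = (39.9898 - 0.0) / 8.00154 = 4.99776 s
t = 4.99776 s / 3600.0 = 0.001388 h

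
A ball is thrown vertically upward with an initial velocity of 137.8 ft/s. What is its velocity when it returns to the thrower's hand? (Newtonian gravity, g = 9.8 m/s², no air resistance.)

By conservation of energy (no air resistance), the ball returns to the throw height with the same speed as launch, but directed downward.
|v_ground| = v₀ = 137.8 ft/s
v_ground = 137.8 ft/s (downward)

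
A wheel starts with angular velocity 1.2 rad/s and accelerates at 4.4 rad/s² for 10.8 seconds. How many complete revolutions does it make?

θ = ω₀t + ½αt² = 1.2×10.8 + ½×4.4×10.8² = 269.568 rad
Total revolutions = θ/(2π) = 269.568/(2π) = 42.9
Complete revolutions = ⌊42.9⌋ = 42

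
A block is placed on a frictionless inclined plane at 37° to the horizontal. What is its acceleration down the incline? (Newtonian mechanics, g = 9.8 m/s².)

a = g sin(θ) = 9.8 × sin(37°) = 9.8 × 0.6018 = 5.9 m/s²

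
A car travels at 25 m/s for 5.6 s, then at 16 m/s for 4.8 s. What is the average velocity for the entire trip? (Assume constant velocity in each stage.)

d₁ = v₁t₁ = 25 × 5.6 = 140.0 m
d₂ = v₂t₂ = 16 × 4.8 = 76.8 m
d_total = 216.8 m, t_total = 10.4 s
v_avg = d_total/t_total = 216.8/10.4 = 20.85 m/s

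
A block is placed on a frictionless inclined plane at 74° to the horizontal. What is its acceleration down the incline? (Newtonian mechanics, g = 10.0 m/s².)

a = g sin(θ) = 10.0 × sin(74°) = 10.0 × 0.9613 = 9.61 m/s²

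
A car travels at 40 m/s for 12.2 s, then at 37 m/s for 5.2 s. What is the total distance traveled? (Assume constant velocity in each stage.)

d₁ = v₁t₁ = 40 × 12.2 = 488.0 m
d₂ = v₂t₂ = 37 × 5.2 = 192.4 m
d_total = 488.0 + 192.4 = 680.4 m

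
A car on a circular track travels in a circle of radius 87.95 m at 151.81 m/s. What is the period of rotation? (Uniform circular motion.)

T = 2πr/v = 2π×87.95/151.81 = 3.64 s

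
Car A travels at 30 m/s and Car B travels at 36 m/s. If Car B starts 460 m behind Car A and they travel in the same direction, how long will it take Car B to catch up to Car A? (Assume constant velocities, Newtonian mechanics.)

Relative speed: v_rel = 36 - 30 = 6 m/s
Time to catch: t = d₀/v_rel = 460/6 = 76.67 s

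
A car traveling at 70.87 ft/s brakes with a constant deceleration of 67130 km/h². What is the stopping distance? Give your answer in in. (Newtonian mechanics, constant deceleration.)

v₀ = 70.87 ft/s × 0.3048 = 21.6012 m/s
a = 67130 km/h² × 7.716049382716049e-05 = 5.17978 m/s²
d = v₀² / (2a) = 21.6012² / (2 × 5.17978) = 466.612 / 10.3596 = 45.0415 m
d = 45.0415 m / 0.0254 = 1773 in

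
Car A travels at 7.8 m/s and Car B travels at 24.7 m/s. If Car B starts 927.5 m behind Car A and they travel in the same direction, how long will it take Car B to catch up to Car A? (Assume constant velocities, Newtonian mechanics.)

Relative speed: v_rel = 24.7 - 7.8 = 16.9 m/s
Time to catch: t = d₀/v_rel = 927.5/16.9 = 54.88 s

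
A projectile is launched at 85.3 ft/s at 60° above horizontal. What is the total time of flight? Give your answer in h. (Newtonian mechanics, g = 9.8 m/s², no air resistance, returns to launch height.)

v₀ = 85.3 ft/s × 0.3048 = 25.9994 m/s
T = 2 × v₀ × sin(θ) / g = 2 × 25.9994 × sin(60°) / 9.8 = 2 × 25.9994 × 0.866025 / 9.8 = 4.59513 s
T = 4.59513 s / 3600.0 = 0.001276 h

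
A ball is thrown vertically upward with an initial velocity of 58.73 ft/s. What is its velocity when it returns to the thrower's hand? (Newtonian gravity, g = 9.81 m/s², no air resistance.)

By conservation of energy (no air resistance), the ball returns to the throw height with the same speed as launch, but directed downward.
|v_ground| = v₀ = 58.73 ft/s
v_ground = 58.73 ft/s (downward)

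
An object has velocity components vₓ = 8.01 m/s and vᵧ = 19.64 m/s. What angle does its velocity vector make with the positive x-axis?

θ = arctan(vᵧ/vₓ) = arctan(19.64/8.01) = 67.81°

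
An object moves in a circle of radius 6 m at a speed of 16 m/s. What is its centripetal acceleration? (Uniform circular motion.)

a_c = v²/r = 16²/6 = 256/6 = 42.67 m/s²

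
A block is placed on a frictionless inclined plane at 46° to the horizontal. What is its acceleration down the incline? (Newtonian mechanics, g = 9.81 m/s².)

a = g sin(θ) = 9.81 × sin(46°) = 9.81 × 0.7193 = 7.06 m/s²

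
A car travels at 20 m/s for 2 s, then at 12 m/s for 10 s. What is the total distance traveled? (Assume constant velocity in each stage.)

d₁ = v₁t₁ = 20 × 2 = 40 m
d₂ = v₂t₂ = 12 × 10 = 120 m
d_total = 40 + 120 = 160 m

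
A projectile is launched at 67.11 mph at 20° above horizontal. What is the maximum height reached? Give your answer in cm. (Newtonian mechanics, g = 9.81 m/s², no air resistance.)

v₀ = 67.11 mph × 0.44704 = 30.0009 m/s
H = v₀² × sin²(θ) / (2g) = 30.0009² × sin(20°)² / (2 × 9.81) = 900.054 × 0.116978 / 19.62 = 5.36629 m
H = 5.36629 m / 0.01 = 536.6 cm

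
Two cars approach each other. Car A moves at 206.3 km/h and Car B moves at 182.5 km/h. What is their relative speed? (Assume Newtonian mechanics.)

v_rel = v_A + v_B = 206.3 + 182.5 = 388.8 km/h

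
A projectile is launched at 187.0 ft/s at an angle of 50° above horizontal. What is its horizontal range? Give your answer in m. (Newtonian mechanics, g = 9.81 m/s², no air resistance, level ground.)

v₀ = 187.0 ft/s × 0.3048 = 56.9976 m/s
R = v₀² × sin(2θ) / g = 56.9976² × sin(2 × 50°) / 9.81 = 3248.73 × 0.984808 / 9.81 = 326.1 m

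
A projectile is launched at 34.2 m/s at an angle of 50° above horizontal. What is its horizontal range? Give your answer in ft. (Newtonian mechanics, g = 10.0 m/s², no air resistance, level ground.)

R = v₀² × sin(2θ) / g = 34.2² × sin(2 × 50°) / 10.0 = 1169.64 × 0.984808 / 10.0 = 115.187 m
R = 115.187 m / 0.3048 = 377.9 ft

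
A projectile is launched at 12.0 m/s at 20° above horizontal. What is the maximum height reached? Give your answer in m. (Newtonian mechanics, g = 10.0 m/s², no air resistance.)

H = v₀² × sin²(θ) / (2g) = 12.0² × sin(20°)² / (2 × 10.0) = 144.0 × 0.116978 / 20.0 = 0.8422 m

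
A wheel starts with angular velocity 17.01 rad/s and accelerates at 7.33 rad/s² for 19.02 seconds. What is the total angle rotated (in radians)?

θ = ω₀t + ½αt² = 17.01×19.02 + ½×7.33×19.02² = 1649.38 rad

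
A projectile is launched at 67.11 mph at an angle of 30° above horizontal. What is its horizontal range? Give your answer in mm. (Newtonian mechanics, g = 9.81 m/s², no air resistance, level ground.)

v₀ = 67.11 mph × 0.44704 = 30.0009 m/s
R = v₀² × sin(2θ) / g = 30.0009² × sin(2 × 30°) / 9.81 = 900.054 × 0.866025 / 9.81 = 79.4566 m
R = 79.4566 m / 0.001 = 79460 mm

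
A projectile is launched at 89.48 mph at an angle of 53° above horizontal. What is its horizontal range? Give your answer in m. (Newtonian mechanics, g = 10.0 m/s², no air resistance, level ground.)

v₀ = 89.48 mph × 0.44704 = 40.0011 m/s
R = v₀² × sin(2θ) / g = 40.0011² × sin(2 × 53°) / 10.0 = 1600.09 × 0.961262 / 10.0 = 153.8 m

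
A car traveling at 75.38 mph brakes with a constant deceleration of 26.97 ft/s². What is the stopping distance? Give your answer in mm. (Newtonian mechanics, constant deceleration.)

v₀ = 75.38 mph × 0.44704 = 33.6979 m/s
a = 26.97 ft/s² × 0.3048 = 8.22046 m/s²
d = v₀² / (2a) = 33.6979² / (2 × 8.22046) = 1135.55 / 16.4409 = 69.0686 m
d = 69.0686 m / 0.001 = 69070 mm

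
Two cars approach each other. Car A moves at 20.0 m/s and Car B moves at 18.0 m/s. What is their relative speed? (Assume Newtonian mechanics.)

v_rel = v_A + v_B = 20.0 + 18.0 = 38.0 m/s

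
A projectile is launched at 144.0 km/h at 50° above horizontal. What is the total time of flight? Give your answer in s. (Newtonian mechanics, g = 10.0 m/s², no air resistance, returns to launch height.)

v₀ = 144.0 km/h × 0.2777777777777778 = 40.0 m/s
T = 2 × v₀ × sin(θ) / g = 2 × 40.0 × sin(50°) / 10.0 = 2 × 40.0 × 0.766044 / 10.0 = 6.128 s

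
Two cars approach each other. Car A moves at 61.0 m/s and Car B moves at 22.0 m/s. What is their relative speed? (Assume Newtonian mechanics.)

v_rel = v_A + v_B = 61.0 + 22.0 = 83.0 m/s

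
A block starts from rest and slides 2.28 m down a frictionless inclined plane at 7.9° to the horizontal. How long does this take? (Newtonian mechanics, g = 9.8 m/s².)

a = g sin(θ) = 9.8 × sin(7.9°) = 1.347 m/s²
t = √(2d/a) = √(2 × 2.28 / 1.347) = 1.84 s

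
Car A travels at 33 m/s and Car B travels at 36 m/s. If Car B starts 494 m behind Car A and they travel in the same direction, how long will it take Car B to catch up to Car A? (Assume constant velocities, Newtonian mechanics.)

Relative speed: v_rel = 36 - 33 = 3 m/s
Time to catch: t = d₀/v_rel = 494/3 = 164.67 s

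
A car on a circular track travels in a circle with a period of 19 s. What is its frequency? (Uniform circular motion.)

f = 1/T = 1/19 = 0.0526 Hz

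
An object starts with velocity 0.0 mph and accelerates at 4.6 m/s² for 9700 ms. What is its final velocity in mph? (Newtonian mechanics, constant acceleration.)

v₀ = 0.0 mph × 0.44704 = 0.0 m/s
t = 9700 ms × 0.001 = 9.7 s
v = v₀ + a × t = 0.0 + 4.6 × 9.7 = 44.62 m/s
v = 44.62 m/s / 0.44704 = 99.81 mph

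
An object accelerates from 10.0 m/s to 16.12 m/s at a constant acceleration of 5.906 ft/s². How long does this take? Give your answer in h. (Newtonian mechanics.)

a = 5.906 ft/s² × 0.3048 = 1.80015 m/s²
t = (v - v₀) / a = (16.12 - 10.0) / 1.80015 = 3.39972 s
t = 3.39972 s / 3600.0 = 0.0009444 h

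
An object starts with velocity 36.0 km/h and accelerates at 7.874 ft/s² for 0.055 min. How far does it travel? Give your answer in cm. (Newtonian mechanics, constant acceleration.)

v₀ = 36.0 km/h × 0.2777777777777778 = 10.0 m/s
a = 7.874 ft/s² × 0.3048 = 2.4 m/s²
t = 0.055 min × 60.0 = 3.3 s
d = v₀ × t + ½ × a × t² = 10.0 × 3.3 + 0.5 × 2.4 × 3.3² = 46.068 m
d = 46.068 m / 0.01 = 4607 cm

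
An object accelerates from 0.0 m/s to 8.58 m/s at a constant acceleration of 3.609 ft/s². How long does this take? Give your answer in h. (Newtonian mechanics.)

a = 3.609 ft/s² × 0.3048 = 1.10002 m/s²
t = (v - v₀) / a = (8.58 - 0.0) / 1.10002 = 7.79986 s
t = 7.79986 s / 3600.0 = 0.002167 h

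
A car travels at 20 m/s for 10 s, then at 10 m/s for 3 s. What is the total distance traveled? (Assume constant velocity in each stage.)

d₁ = v₁t₁ = 20 × 10 = 200 m
d₂ = v₂t₂ = 10 × 3 = 30 m
d_total = 200 + 30 = 230 m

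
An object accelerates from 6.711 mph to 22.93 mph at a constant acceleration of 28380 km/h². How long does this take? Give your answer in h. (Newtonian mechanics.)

v₀ = 6.711 mph × 0.44704 = 3.00009 m/s
v = 22.93 mph × 0.44704 = 10.2506 m/s
a = 28380 km/h² × 7.716049382716049e-05 = 2.18981 m/s²
t = (v - v₀) / a = (10.2506 - 3.00009) / 2.18981 = 3.31102 s
t = 3.31102 s / 3600.0 = 0.0009197 h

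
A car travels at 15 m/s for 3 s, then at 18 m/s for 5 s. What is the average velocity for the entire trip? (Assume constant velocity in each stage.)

d₁ = v₁t₁ = 15 × 3 = 45 m
d₂ = v₂t₂ = 18 × 5 = 90 m
d_total = 135 m, t_total = 8 s
v_avg = d_total/t_total = 135/8 = 16.88 m/s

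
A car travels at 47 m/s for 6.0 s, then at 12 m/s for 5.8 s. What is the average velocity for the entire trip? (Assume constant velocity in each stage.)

d₁ = v₁t₁ = 47 × 6.0 = 282.0 m
d₂ = v₂t₂ = 12 × 5.8 = 69.6 m
d_total = 351.6 m, t_total = 11.8 s
v_avg = d_total/t_total = 351.6/11.8 = 29.8 m/s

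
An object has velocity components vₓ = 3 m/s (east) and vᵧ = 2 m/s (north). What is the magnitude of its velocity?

|v| = √(vₓ² + vᵧ²) = √(3² + 2²) = √(13) = 3.61 m/s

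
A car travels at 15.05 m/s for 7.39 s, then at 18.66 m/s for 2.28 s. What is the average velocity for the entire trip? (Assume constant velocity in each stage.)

d₁ = v₁t₁ = 15.05 × 7.39 = 111.2195 m
d₂ = v₂t₂ = 18.66 × 2.28 = 42.5448 m
d_total = 153.7643 m, t_total = 9.67 s
v_avg = d_total/t_total = 153.7643/9.67 = 15.9 m/s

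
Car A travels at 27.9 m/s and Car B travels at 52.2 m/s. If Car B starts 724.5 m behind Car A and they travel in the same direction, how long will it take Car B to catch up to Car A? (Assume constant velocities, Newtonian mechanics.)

Relative speed: v_rel = 52.2 - 27.9 = 24.3 m/s
Time to catch: t = d₀/v_rel = 724.5/24.3 = 29.81 s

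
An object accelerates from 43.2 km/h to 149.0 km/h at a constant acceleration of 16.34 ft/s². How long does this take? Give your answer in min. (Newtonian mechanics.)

v₀ = 43.2 km/h × 0.2777777777777778 = 12.0 m/s
v = 149.0 km/h × 0.2777777777777778 = 41.3889 m/s
a = 16.34 ft/s² × 0.3048 = 4.98043 m/s²
t = (v - v₀) / a = (41.3889 - 12.0) / 4.98043 = 5.90088 s
t = 5.90088 s / 60.0 = 0.09835 min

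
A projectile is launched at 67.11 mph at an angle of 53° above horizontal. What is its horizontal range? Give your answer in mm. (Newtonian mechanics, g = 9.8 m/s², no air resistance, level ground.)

v₀ = 67.11 mph × 0.44704 = 30.0009 m/s
R = v₀² × sin(2θ) / g = 30.0009² × sin(2 × 53°) / 9.8 = 900.054 × 0.961262 / 9.8 = 88.2845 m
R = 88.2845 m / 0.001 = 88280 mm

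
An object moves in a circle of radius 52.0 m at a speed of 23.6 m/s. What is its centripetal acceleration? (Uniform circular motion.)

a_c = v²/r = 23.6²/52.0 = 556.96/52.0 = 10.71 m/s²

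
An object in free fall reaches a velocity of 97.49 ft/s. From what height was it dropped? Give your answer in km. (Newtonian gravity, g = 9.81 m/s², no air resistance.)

v = 97.49 ft/s × 0.3048 = 29.715 m/s
h = v² / (2g) = 29.715² / (2 × 9.81) = 45.0041 m
h = 45.0041 m / 1000.0 = 0.045 km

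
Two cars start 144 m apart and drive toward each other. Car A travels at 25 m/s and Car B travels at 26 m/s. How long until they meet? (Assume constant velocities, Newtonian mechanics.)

Combined speed: v_combined = 25 + 26 = 51 m/s
Time to meet: t = d/v_combined = 144/51 = 2.82 s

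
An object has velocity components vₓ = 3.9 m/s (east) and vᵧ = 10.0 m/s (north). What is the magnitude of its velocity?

|v| = √(vₓ² + vᵧ²) = √(3.9² + 10.0²) = √(115.21) = 10.73 m/s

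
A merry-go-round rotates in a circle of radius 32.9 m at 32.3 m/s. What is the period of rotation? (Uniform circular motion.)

T = 2πr/v = 2π×32.9/32.3 = 6.4 s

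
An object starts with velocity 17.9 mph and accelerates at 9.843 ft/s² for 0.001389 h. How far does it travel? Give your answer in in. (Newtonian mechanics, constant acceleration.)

v₀ = 17.9 mph × 0.44704 = 8.00202 m/s
a = 9.843 ft/s² × 0.3048 = 3.00015 m/s²
t = 0.001389 h × 3600.0 = 5.0004 s
d = v₀ × t + ½ × a × t² = 8.00202 × 5.0004 + 0.5 × 3.00015 × 5.0004² = 77.5212 m
d = 77.5212 m / 0.0254 = 3052 in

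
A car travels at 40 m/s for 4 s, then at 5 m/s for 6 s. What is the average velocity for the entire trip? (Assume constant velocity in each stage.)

d₁ = v₁t₁ = 40 × 4 = 160 m
d₂ = v₂t₂ = 5 × 6 = 30 m
d_total = 190 m, t_total = 10 s
v_avg = d_total/t_total = 190/10 = 19.0 m/s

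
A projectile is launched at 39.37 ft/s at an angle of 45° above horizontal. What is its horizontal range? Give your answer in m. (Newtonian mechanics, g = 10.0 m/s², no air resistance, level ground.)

v₀ = 39.37 ft/s × 0.3048 = 12.0 m/s
R = v₀² × sin(2θ) / g = 12.0² × sin(2 × 45°) / 10.0 = 144.0 × 1.0 / 10.0 = 14.4 m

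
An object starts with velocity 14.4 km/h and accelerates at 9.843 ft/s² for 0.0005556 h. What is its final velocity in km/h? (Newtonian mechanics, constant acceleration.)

v₀ = 14.4 km/h × 0.2777777777777778 = 4.0 m/s
a = 9.843 ft/s² × 0.3048 = 3.00015 m/s²
t = 0.0005556 h × 3600.0 = 2.00016 s
v = v₀ + a × t = 4.0 + 3.00015 × 2.00016 = 10.0008 m/s
v = 10.0008 m/s / 0.2777777777777778 = 36.0 km/h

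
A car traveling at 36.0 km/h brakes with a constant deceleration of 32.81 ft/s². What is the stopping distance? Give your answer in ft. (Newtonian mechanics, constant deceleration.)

v₀ = 36.0 km/h × 0.2777777777777778 = 10.0 m/s
a = 32.81 ft/s² × 0.3048 = 10.0005 m/s²
d = v₀² / (2a) = 10.0² / (2 × 10.0005) = 100.0 / 20.001 = 4.99975 m
d = 4.99975 m / 0.3048 = 16.4 ft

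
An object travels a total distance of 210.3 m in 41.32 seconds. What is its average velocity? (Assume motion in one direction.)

v_avg = Δd / Δt = 210.3 / 41.32 = 5.09 m/s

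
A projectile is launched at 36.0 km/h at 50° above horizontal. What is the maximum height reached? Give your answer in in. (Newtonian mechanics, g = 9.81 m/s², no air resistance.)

v₀ = 36.0 km/h × 0.2777777777777778 = 10.0 m/s
H = v₀² × sin²(θ) / (2g) = 10.0² × sin(50°)² / (2 × 9.81) = 100.0 × 0.586824 / 19.62 = 2.99095 m
H = 2.99095 m / 0.0254 = 117.8 in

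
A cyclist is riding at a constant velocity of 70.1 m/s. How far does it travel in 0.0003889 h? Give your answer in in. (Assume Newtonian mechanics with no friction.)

t = 0.0003889 h × 3600.0 = 1.40004 s
d = v × t = 70.1 × 1.40004 = 98.1428 m
d = 98.1428 m / 0.0254 = 3864 in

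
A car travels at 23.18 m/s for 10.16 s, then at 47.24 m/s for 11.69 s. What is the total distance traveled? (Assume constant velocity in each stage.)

d₁ = v₁t₁ = 23.18 × 10.16 = 235.5088 m
d₂ = v₂t₂ = 47.24 × 11.69 = 552.2356 m
d_total = 235.5088 + 552.2356 = 787.74 m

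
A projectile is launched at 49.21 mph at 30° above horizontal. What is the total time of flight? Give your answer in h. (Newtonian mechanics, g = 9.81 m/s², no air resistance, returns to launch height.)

v₀ = 49.21 mph × 0.44704 = 21.9988 m/s
T = 2 × v₀ × sin(θ) / g = 2 × 21.9988 × sin(30°) / 9.81 = 2 × 21.9988 × 0.5 / 9.81 = 2.24249 s
T = 2.24249 s / 3600.0 = 0.0006229 h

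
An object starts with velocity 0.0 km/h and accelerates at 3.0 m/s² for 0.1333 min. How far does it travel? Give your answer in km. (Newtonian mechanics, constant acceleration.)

v₀ = 0.0 km/h × 0.2777777777777778 = 0.0 m/s
t = 0.1333 min × 60.0 = 7.998 s
d = v₀ × t + ½ × a × t² = 0.0 × 7.998 + 0.5 × 3.0 × 7.998² = 95.952 m
d = 95.952 m / 1000.0 = 0.09595 km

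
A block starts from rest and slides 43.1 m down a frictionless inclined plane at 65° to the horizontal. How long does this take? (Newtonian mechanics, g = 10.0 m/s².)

a = g sin(θ) = 10.0 × sin(65°) = 9.0631 m/s²
t = √(2d/a) = √(2 × 43.1 / 9.0631) = 3.08 s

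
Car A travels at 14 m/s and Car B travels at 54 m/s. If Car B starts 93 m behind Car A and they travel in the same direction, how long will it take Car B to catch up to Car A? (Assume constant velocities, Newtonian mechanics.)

Relative speed: v_rel = 54 - 14 = 40 m/s
Time to catch: t = d₀/v_rel = 93/40 = 2.33 s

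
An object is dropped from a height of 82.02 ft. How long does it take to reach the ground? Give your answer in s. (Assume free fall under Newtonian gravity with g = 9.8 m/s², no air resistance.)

h = 82.02 ft × 0.3048 = 24.9997 m
t = √(2h/g) = √(2 × 24.9997 / 9.8) = 2.259 s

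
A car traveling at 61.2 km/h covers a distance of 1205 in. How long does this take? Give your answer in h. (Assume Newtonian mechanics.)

d = 1205 in × 0.0254 = 30.607 m
v = 61.2 km/h × 0.2777777777777778 = 17.0 m/s
t = d / v = 30.607 / 17.0 = 1.80041 s
t = 1.80041 s / 3600.0 = 0.0005001 h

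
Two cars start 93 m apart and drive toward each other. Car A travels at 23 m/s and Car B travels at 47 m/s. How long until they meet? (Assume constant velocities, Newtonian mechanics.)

Combined speed: v_combined = 23 + 47 = 70 m/s
Time to meet: t = d/v_combined = 93/70 = 1.33 s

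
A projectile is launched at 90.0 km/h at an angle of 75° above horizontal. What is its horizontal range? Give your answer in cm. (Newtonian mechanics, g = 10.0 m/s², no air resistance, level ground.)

v₀ = 90.0 km/h × 0.2777777777777778 = 25.0 m/s
R = v₀² × sin(2θ) / g = 25.0² × sin(2 × 75°) / 10.0 = 625.0 × 0.5 / 10.0 = 31.25 m
R = 31.25 m / 0.01 = 3125 cm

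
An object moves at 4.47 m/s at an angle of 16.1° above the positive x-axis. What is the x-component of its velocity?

vₓ = v cos(θ) = 4.47 × cos(16.1°) = 4.29 m/s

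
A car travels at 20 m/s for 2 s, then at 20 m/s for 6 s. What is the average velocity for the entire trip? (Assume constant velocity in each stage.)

d₁ = v₁t₁ = 20 × 2 = 40 m
d₂ = v₂t₂ = 20 × 6 = 120 m
d_total = 160 m, t_total = 8 s
v_avg = d_total/t_total = 160/8 = 20.0 m/s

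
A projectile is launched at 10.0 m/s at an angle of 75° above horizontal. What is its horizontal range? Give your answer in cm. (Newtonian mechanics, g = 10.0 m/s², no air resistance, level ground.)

R = v₀² × sin(2θ) / g = 10.0² × sin(2 × 75°) / 10.0 = 100.0 × 0.5 / 10.0 = 5.0 m
R = 5.0 m / 0.01 = 500.0 cm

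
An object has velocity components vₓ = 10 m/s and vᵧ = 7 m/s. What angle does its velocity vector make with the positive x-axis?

θ = arctan(vᵧ/vₓ) = arctan(7/10) = 34.99°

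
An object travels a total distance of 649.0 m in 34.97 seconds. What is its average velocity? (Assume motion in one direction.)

v_avg = Δd / Δt = 649.0 / 34.97 = 18.56 m/s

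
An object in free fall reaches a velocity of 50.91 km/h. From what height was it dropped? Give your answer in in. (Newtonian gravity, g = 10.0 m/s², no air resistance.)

v = 50.91 km/h × 0.2777777777777778 = 14.1417 m/s
h = v² / (2g) = 14.1417² / (2 × 10.0) = 9.99938 m
h = 9.99938 m / 0.0254 = 393.7 in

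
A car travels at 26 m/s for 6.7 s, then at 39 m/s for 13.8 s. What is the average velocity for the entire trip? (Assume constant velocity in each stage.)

d₁ = v₁t₁ = 26 × 6.7 = 174.2 m
d₂ = v₂t₂ = 39 × 13.8 = 538.2 m
d_total = 712.4 m, t_total = 20.5 s
v_avg = d_total/t_total = 712.4/20.5 = 34.75 m/s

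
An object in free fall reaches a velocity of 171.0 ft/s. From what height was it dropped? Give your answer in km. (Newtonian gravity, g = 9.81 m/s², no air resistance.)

v = 171.0 ft/s × 0.3048 = 52.1208 m/s
h = v² / (2g) = 52.1208² / (2 × 9.81) = 138.46 m
h = 138.46 m / 1000.0 = 0.1385 km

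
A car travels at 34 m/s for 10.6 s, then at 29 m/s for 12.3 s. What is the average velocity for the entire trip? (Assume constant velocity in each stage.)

d₁ = v₁t₁ = 34 × 10.6 = 360.4 m
d₂ = v₂t₂ = 29 × 12.3 = 356.7 m
d_total = 717.1 m, t_total = 22.9 s
v_avg = d_total/t_total = 717.1/22.9 = 31.31 m/s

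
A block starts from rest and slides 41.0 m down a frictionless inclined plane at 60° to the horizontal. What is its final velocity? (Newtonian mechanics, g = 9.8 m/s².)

a = g sin(θ) = 9.8 × sin(60°) = 8.487 m/s²
v = √(2ad) = √(2 × 8.487 × 41.0) = 26.38 m/s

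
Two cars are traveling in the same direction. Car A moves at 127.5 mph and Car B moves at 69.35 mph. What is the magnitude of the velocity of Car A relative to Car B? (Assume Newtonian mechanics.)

v_rel = |v_A - v_B| = |127.5 - 69.35| = 58.15 mph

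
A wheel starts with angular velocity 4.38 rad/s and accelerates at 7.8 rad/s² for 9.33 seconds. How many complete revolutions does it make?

θ = ω₀t + ½αt² = 4.38×9.33 + ½×7.8×9.33² = 380.35611 rad
Total revolutions = θ/(2π) = 380.35611/(2π) = 60.54
Complete revolutions = ⌊60.54⌋ = 60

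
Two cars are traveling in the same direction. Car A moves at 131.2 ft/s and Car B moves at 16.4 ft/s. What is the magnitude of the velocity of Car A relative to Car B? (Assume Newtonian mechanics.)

v_rel = |v_A - v_B| = |131.2 - 16.4| = 114.8 ft/s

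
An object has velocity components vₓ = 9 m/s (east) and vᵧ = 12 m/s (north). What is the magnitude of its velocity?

|v| = √(vₓ² + vᵧ²) = √(9² + 12²) = √(225) = 15.0 m/s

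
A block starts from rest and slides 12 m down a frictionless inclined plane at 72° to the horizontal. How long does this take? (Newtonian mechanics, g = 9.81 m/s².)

a = g sin(θ) = 9.81 × sin(72°) = 9.3299 m/s²
t = √(2d/a) = √(2 × 12 / 9.3299) = 1.6 s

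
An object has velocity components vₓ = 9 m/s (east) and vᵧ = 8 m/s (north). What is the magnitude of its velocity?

|v| = √(vₓ² + vᵧ²) = √(9² + 8²) = √(145) = 12.04 m/s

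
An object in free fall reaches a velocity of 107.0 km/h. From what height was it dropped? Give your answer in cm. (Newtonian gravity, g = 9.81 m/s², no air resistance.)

v = 107.0 km/h × 0.2777777777777778 = 29.7222 m/s
h = v² / (2g) = 29.7222² / (2 × 9.81) = 45.026 m
h = 45.026 m / 0.01 = 4503 cm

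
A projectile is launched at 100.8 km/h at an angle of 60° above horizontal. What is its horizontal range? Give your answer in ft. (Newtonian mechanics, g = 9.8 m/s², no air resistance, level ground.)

v₀ = 100.8 km/h × 0.2777777777777778 = 28.0 m/s
R = v₀² × sin(2θ) / g = 28.0² × sin(2 × 60°) / 9.8 = 784.0 × 0.866025 / 9.8 = 69.282 m
R = 69.282 m / 0.3048 = 227.3 ft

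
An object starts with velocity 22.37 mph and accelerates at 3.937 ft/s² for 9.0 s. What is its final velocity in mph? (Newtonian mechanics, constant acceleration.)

v₀ = 22.37 mph × 0.44704 = 10.0003 m/s
a = 3.937 ft/s² × 0.3048 = 1.2 m/s²
v = v₀ + a × t = 10.0003 + 1.2 × 9.0 = 20.8003 m/s
v = 20.8003 m/s / 0.44704 = 46.53 mph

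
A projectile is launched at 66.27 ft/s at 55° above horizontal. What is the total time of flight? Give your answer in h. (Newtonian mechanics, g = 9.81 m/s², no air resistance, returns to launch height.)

v₀ = 66.27 ft/s × 0.3048 = 20.1991 m/s
T = 2 × v₀ × sin(θ) / g = 2 × 20.1991 × sin(55°) / 9.81 = 2 × 20.1991 × 0.819152 / 9.81 = 3.37332 s
T = 3.37332 s / 3600.0 = 0.000937 h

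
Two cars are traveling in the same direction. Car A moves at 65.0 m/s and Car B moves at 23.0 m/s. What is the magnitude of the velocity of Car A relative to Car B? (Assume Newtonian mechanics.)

v_rel = |v_A - v_B| = |65.0 - 23.0| = 42.0 m/s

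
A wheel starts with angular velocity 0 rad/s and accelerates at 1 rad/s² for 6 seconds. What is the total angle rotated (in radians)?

θ = ω₀t + ½αt² = 0×6 + ½×1×6² = 18.0 rad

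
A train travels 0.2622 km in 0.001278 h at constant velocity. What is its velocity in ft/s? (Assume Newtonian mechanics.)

d = 0.2622 km × 1000.0 = 262.2 m
t = 0.001278 h × 3600.0 = 4.6008 s
v = d / t = 262.2 / 4.6008 = 56.9901 m/s
v = 56.9901 m/s / 0.3048 = 187.0 ft/s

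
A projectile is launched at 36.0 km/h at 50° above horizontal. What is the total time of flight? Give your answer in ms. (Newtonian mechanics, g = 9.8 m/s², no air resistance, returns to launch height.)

v₀ = 36.0 km/h × 0.2777777777777778 = 10.0 m/s
T = 2 × v₀ × sin(θ) / g = 2 × 10.0 × sin(50°) / 9.8 = 2 × 10.0 × 0.766044 / 9.8 = 1.56336 s
T = 1.56336 s / 0.001 = 1563 ms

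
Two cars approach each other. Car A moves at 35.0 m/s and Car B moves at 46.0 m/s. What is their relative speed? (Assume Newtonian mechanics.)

v_rel = v_A + v_B = 35.0 + 46.0 = 81.0 m/s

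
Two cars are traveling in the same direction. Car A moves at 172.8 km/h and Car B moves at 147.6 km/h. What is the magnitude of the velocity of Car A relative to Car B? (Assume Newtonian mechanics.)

v_rel = |v_A - v_B| = |172.8 - 147.6| = 25.2 km/h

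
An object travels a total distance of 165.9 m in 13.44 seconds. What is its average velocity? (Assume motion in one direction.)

v_avg = Δd / Δt = 165.9 / 13.44 = 12.34 m/s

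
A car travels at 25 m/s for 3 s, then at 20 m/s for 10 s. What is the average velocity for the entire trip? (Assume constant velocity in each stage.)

d₁ = v₁t₁ = 25 × 3 = 75 m
d₂ = v₂t₂ = 20 × 10 = 200 m
d_total = 275 m, t_total = 13 s
v_avg = d_total/t_total = 275/13 = 21.15 m/s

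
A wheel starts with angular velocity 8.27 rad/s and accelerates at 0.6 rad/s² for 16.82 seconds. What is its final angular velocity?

ω = ω₀ + αt = 8.27 + 0.6 × 16.82 = 18.36 rad/s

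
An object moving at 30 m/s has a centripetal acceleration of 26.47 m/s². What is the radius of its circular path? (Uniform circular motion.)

r = v²/a_c = 30²/26.47 = 34.0 m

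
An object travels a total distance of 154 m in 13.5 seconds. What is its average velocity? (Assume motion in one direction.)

v_avg = Δd / Δt = 154 / 13.5 = 11.41 m/s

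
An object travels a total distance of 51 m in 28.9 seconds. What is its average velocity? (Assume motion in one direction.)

v_avg = Δd / Δt = 51 / 28.9 = 1.76 m/s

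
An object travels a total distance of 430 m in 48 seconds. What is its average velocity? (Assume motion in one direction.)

v_avg = Δd / Δt = 430 / 48 = 8.96 m/s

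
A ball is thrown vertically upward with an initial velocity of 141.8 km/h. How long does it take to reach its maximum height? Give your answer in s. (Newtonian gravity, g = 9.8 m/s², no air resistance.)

v₀ = 141.8 km/h × 0.2777777777777778 = 39.3889 m/s
t_up = v₀ / g = 39.3889 / 9.8 = 4.019 s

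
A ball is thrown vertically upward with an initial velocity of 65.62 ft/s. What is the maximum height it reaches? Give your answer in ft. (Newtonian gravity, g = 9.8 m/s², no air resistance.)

v₀ = 65.62 ft/s × 0.3048 = 20.001 m/s
h_max = v₀² / (2g) = 20.001² / (2 × 9.8) = 400.04 / 19.6 = 20.4102 m
h_max = 20.4102 m / 0.3048 = 66.96 ft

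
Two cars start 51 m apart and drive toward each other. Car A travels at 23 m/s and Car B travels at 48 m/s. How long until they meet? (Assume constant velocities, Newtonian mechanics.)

Combined speed: v_combined = 23 + 48 = 71 m/s
Time to meet: t = d/v_combined = 51/71 = 0.72 s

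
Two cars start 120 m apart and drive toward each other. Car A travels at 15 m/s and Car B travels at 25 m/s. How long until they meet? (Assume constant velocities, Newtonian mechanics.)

Combined speed: v_combined = 15 + 25 = 40 m/s
Time to meet: t = d/v_combined = 120/40 = 3.0 s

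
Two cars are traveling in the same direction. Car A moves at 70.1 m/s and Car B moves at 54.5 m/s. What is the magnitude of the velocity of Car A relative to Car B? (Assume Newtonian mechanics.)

v_rel = |v_A - v_B| = |70.1 - 54.5| = 15.6 m/s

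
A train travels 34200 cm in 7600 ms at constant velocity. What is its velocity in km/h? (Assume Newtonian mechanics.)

d = 34200 cm × 0.01 = 342.0 m
t = 7600 ms × 0.001 = 7.6 s
v = d / t = 342.0 / 7.6 = 45.0 m/s
v = 45.0 m/s / 0.2777777777777778 = 162.0 km/h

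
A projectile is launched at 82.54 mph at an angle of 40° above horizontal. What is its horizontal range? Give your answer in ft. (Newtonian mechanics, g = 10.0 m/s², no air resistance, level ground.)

v₀ = 82.54 mph × 0.44704 = 36.8987 m/s
R = v₀² × sin(2θ) / g = 36.8987² × sin(2 × 40°) / 10.0 = 1361.51 × 0.984808 / 10.0 = 134.083 m
R = 134.083 m / 0.3048 = 439.9 ft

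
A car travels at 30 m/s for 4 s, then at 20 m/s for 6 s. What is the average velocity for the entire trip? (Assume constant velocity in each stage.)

d₁ = v₁t₁ = 30 × 4 = 120 m
d₂ = v₂t₂ = 20 × 6 = 120 m
d_total = 240 m, t_total = 10 s
v_avg = d_total/t_total = 240/10 = 24.0 m/s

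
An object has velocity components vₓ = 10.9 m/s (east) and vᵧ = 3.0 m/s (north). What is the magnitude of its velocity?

|v| = √(vₓ² + vᵧ²) = √(10.9² + 3.0²) = √(127.81) = 11.31 m/s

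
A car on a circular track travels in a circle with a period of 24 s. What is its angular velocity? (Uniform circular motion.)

ω = 2π/T = 2π/24 = 0.2618 rad/s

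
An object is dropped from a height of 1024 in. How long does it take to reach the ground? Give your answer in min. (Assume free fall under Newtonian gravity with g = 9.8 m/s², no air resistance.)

h = 1024 in × 0.0254 = 26.0096 m
t = √(2h/g) = √(2 × 26.0096 / 9.8) = 2.30393 s
t = 2.30393 s / 60.0 = 0.0384 min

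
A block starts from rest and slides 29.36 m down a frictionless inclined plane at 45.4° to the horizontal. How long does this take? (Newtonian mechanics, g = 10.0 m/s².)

a = g sin(θ) = 10.0 × sin(45.4°) = 7.1203 m/s²
t = √(2d/a) = √(2 × 29.36 / 7.1203) = 2.87 s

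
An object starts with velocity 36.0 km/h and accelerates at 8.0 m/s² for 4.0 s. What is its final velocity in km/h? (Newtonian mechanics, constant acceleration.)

v₀ = 36.0 km/h × 0.2777777777777778 = 10.0 m/s
v = v₀ + a × t = 10.0 + 8.0 × 4.0 = 42.0 m/s
v = 42.0 m/s / 0.2777777777777778 = 151.2 km/h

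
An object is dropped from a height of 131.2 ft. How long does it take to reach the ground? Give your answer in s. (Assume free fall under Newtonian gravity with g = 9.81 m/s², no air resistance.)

h = 131.2 ft × 0.3048 = 39.9898 m
t = √(2h/g) = √(2 × 39.9898 / 9.81) = 2.855 s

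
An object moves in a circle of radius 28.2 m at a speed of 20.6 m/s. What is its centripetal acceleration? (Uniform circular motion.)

a_c = v²/r = 20.6²/28.2 = 424.36/28.2 = 15.05 m/s²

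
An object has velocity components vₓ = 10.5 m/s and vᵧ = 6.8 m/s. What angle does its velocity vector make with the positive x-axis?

θ = arctan(vᵧ/vₓ) = arctan(6.8/10.5) = 32.93°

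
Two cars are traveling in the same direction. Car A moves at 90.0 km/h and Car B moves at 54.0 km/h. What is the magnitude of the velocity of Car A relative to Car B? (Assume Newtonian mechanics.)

v_rel = |v_A - v_B| = |90.0 - 54.0| = 36.0 km/h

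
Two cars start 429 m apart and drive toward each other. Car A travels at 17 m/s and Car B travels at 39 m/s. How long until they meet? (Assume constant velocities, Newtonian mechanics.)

Combined speed: v_combined = 17 + 39 = 56 m/s
Time to meet: t = d/v_combined = 429/56 = 7.66 s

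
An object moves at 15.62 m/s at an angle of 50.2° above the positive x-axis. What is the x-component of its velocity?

vₓ = v cos(θ) = 15.62 × cos(50.2°) = 10.0 m/s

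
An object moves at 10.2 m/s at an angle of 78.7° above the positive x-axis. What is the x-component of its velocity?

vₓ = v cos(θ) = 10.2 × cos(78.7°) = 2.0 m/s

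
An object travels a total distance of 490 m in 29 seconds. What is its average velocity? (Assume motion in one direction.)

v_avg = Δd / Δt = 490 / 29 = 16.9 m/s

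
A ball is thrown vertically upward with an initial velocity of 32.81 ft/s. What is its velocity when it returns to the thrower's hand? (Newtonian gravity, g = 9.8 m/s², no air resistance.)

By conservation of energy (no air resistance), the ball returns to the throw height with the same speed as launch, but directed downward.
|v_ground| = v₀ = 32.81 ft/s
v_ground = 32.81 ft/s (downward)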